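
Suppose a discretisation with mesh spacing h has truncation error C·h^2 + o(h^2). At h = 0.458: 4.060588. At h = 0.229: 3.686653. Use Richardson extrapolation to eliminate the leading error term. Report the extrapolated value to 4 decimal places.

3.5620

The leading error scales as h^2; refining by a factor of 2 reduces it by 2^2 = 4.
Extrapolated value = (4·A(h/2) − A(h)) / (4 − 1)
= (4·3.686653 − 4.060588) / 3
= 10.686024 / 3 = 3.562008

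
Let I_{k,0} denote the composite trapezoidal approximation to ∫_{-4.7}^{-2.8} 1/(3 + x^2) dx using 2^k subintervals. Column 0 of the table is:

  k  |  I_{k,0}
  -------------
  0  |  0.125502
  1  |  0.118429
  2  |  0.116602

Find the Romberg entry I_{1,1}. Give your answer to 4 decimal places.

0.1161

Richardson extrapolation on the trapezoidal column (denominator 4−1=3):
I_{1,1} = (4·0.118429 − 0.125502) / 3 = 0.116071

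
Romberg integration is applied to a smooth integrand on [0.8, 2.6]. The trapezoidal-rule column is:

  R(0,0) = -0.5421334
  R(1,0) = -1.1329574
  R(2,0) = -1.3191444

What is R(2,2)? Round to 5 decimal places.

R(1,1) = -1.1329574 + (-1.1329574 − (-0.5421334))/3 = -1.3298987
R(2,1) = (4·(-1.3191444) − (-1.1329574)) / 3 = -1.3812067
R(2,2) = -1.3812067 + (-1.3812067 − (-1.3298987))/15 = -1.3846272

-1.38463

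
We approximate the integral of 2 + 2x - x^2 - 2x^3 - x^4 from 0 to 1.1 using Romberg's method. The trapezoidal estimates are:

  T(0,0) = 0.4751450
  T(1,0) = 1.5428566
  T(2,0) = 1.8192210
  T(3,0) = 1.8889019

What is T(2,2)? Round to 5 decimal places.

1.91218

Richardson extrapolation on the trapezoidal column (denominator 4−1=3):
T(1,1) = 1.5428566 + (1.5428566 − 0.4751450)/3 = 1.8987605
T(2,1) = 1.8192210 + (1.8192210 − 1.5428566)/3 = 1.9113425
T(2,2) = 1.9113425 + (1.9113425 − 1.8987605)/15 = 1.9121813
(Column j=1 coincides with Simpson's rule on the same nodes.)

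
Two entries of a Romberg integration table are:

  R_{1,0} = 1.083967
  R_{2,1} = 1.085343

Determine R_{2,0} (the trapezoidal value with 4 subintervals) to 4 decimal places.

1.0850

From R_{2,1} = (4·R_{2,0} − R_{1,0})/3, solve for R_{2,0}:
4·R_{2,0} = 3·1.085343 + 1.083967 = 4.339996
R_{2,0} = 1.084999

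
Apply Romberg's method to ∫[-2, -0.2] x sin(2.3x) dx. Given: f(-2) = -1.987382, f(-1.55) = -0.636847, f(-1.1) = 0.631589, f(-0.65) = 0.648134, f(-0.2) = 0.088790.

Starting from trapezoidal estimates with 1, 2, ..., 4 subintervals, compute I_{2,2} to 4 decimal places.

-0.1070

I_{0,0} (trapezoid, 1 panel, h=1.8000): -1.708733
I_{1,0} (trapezoid, 2 panels, h=0.9000): -0.285936
I_{2,0} (trapezoid, 4 panels, h=0.4500): -0.137889
I_{1,1} = -0.285936 + (-0.285936 − (-1.708733))/3 = 0.188330
I_{2,1} = -0.137889 + (-0.137889 − (-0.285936))/3 = -0.088540
I_{2,2} = -0.088540 + (-0.088540 − 0.188330)/15 = -0.106998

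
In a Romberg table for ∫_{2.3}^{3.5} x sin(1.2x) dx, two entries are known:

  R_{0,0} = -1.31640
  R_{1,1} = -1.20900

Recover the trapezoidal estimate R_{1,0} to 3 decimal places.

-1.236

From R_{1,1} = (4·R_{1,0} − R_{0,0})/3, solve for R_{1,0}:
4·R_{1,0} = 3·(-1.20900) + (-1.31640) = -4.94340
R_{1,0} = -1.23585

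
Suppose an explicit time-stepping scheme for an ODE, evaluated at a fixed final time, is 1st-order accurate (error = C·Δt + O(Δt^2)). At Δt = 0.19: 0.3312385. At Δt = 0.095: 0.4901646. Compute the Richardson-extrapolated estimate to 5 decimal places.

0.64909

Extrapolated value = (2·A(Δt/2) − A(Δt)) / (2 − 1)
= (2·0.4901646 − 0.3312385) / 1
= 0.6490907 / 1 = 0.6490907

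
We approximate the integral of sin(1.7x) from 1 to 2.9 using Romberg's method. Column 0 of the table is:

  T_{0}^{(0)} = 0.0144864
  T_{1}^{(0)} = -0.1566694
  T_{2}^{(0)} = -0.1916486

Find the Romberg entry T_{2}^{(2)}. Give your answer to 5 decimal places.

T_{1}^{(1)} = -0.1566694 + (-0.1566694 − 0.0144864)/3 = -0.2137213
T_{2}^{(1)} = (4·(-0.1916486) − (-0.1566694)) / 3 = -0.2033083
T_{2}^{(2)} = (16·(-0.2033083) − (-0.2137213)) / 15 = -0.2026141
(Column j=1 coincides with Simpson's rule on the same nodes.)

-0.20261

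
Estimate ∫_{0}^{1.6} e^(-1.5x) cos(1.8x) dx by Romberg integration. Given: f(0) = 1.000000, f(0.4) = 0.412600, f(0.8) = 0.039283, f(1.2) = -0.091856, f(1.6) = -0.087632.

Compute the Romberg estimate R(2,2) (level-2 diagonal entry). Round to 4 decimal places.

R(0,0) (trapezoid, 1 panel, h=1.6000): 0.729894
R(1,0) (trapezoid, 2 panels, h=0.8000): 0.396374
R(2,0) (trapezoid, 4 panels, h=0.4000): 0.326484
R(1,1) = 0.396374 + (0.396374 − 0.729894)/3 = 0.285201
R(2,1) = 0.326484 + (0.326484 − 0.396374)/3 = 0.303187
R(2,2) = 0.303187 + (0.303187 − 0.285201)/15 = 0.304386

0.3044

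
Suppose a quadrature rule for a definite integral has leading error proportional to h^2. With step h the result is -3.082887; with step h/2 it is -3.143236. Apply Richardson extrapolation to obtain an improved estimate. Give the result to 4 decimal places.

-3.1634

The leading error scales as h^2; refining by a factor of 2 reduces it by 2^2 = 4.
Extrapolated value = (4·A(h/2) − A(h)) / (4 − 1)
= (4·(-3.143236) − (-3.082887)) / 3
= -9.490057 / 3 = -3.163352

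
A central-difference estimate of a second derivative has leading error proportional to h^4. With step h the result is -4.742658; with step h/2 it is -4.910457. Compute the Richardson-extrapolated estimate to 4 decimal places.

-4.9216

The leading error scales as h^4; refining by a factor of 2 reduces it by 2^4 = 16.
Extrapolated value = (16·A(h/2) − A(h)) / (16 − 1)
= (16·(-4.910457) − (-4.742658)) / 15
= -73.824654 / 15 = -4.921644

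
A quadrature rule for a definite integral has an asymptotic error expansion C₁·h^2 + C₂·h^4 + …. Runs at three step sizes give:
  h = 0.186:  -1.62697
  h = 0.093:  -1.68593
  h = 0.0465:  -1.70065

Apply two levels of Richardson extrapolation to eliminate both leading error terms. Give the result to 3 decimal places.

First eliminate the h^2 term (factor 2^2 = 4):
  B₁ = (4·(-1.68593) − (-1.62697))/3 = -1.70558
  B₂ = (4·(-1.70065) − (-1.68593))/3 = -1.70556
Then eliminate the h^4 term (factor 2^4 = 16):
  (16·(-1.70556) − (-1.70558))/15 = -1.70556

-1.706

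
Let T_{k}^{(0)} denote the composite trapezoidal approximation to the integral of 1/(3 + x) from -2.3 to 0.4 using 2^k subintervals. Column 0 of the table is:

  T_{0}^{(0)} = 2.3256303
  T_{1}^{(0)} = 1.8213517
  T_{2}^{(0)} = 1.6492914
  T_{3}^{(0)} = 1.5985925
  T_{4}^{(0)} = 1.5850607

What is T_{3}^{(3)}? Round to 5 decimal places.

T_{1}^{(1)} = 1.8213517 + (1.8213517 − 2.3256303)/3 = 1.6532588
T_{2}^{(1)} = (4·1.6492914 − 1.8213517) / 3 = 1.5919380
T_{3}^{(1)} = 1.5985925 + (1.5985925 − 1.6492914)/3 = 1.5816929
T_{2}^{(2)} = (16·1.5919380 − 1.6532588) / 15 = 1.5878499
T_{3}^{(2)} = 1.5816929 + (1.5816929 − 1.5919380)/15 = 1.5810099
T_{3}^{(3)} = 1.5810099 + (1.5810099 − 1.5878499)/63 = 1.5809013

1.58090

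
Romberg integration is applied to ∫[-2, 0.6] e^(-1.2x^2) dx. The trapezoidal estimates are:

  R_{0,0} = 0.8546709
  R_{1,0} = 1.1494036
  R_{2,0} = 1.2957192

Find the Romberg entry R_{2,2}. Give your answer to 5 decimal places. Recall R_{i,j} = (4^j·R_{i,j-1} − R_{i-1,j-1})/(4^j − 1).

1.35095

Richardson extrapolation on the trapezoidal column (denominator 4−1=3):
R_{1,1} = 1.1494036 + (1.1494036 − 0.8546709)/3 = 1.2476478
R_{2,1} = (4·1.2957192 − 1.1494036) / 3 = 1.3444911
R_{2,2} = 1.3444911 + (1.3444911 − 1.2476478)/15 = 1.3509473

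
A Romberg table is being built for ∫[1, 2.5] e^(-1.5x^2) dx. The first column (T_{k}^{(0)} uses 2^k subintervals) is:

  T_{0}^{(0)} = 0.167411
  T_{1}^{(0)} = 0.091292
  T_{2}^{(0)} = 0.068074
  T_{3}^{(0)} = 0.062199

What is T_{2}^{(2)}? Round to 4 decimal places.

Richardson extrapolation on the trapezoidal column (denominator 4−1=3):
T_{1}^{(1)} = (4·0.091292 − 0.167411) / 3 = 0.065919
T_{2}^{(1)} = (4·0.068074 − 0.091292) / 3 = 0.060335
T_{2}^{(2)} = (16·0.060335 − 0.065919) / 15 = 0.059963

0.0600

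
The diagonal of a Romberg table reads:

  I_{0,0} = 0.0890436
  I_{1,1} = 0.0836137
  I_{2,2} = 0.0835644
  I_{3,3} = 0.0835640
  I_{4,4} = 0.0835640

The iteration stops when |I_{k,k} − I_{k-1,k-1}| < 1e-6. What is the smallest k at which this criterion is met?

k = 3

|I_{1,1} − I_{0,0}| = 0.0054299 ≥ 1e-6
|I_{2,2} − I_{1,1}| = 0.0000493 ≥ 1e-6
|I_{3,3} − I_{2,2}| = 0.0000004 < 1e-6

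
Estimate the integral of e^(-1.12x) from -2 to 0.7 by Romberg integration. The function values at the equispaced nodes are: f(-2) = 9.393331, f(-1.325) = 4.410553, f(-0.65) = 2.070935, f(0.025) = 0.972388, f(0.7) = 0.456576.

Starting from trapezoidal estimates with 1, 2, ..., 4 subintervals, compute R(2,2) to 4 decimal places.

R(0,0) (trapezoid, 1 panel, h=2.7000): 13.297374
R(1,0) (trapezoid, 2 panels, h=1.3500): 9.444449
R(2,0) (trapezoid, 4 panels, h=0.6750): 8.355710
R(1,1) = 9.444449 + (9.444449 − 13.297374)/3 = 8.160141
R(2,1) = 8.355710 + (8.355710 − 9.444449)/3 = 7.992797
R(2,2) = 7.992797 + (7.992797 − 8.160141)/15 = 7.981641

7.9816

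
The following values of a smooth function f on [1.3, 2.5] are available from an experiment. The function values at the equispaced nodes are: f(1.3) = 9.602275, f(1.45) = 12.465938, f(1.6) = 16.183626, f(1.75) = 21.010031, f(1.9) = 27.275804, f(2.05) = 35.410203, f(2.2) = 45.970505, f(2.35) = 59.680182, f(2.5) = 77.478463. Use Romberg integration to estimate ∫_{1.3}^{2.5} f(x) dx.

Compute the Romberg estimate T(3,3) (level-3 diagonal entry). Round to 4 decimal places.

T(0,0) (trapezoid, 1 panel, h=1.2000): 52.248443
T(1,0) (trapezoid, 2 panels, h=0.6000): 42.489704
T(2,0) (trapezoid, 4 panels, h=0.3000): 39.891091
T(3,0) (trapezoid, 8 panels, h=0.1500): 39.230499
T(1,1) = 42.489704 + (42.489704 − 52.248443)/3 = 39.236791
T(2,1) = 39.891091 + (39.891091 − 42.489704)/3 = 39.024887
T(3,1) = 39.230499 + (39.230499 − 39.891091)/3 = 39.010302
T(2,2) = 39.024887 + (39.024887 − 39.236791)/15 = 39.010760
T(3,2) = 39.010302 + (39.010302 − 39.024887)/15 = 39.009330
T(3,3) = 39.009330 + (39.009330 − 39.010760)/63 = 39.009307

39.0093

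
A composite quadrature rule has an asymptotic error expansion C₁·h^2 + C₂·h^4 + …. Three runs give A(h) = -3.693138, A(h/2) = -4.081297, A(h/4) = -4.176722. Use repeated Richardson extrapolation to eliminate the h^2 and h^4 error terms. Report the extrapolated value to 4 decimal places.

First eliminate the h^2 term (factor 2^2 = 4):
  B₁ = (4·(-4.081297) − (-3.693138))/3 = -4.210683
  B₂ = (4·(-4.176722) − (-4.081297))/3 = -4.208530
Then eliminate the h^4 term (factor 2^4 = 16):
  (16·(-4.208530) − (-4.210683))/15 = -4.208386

-4.2084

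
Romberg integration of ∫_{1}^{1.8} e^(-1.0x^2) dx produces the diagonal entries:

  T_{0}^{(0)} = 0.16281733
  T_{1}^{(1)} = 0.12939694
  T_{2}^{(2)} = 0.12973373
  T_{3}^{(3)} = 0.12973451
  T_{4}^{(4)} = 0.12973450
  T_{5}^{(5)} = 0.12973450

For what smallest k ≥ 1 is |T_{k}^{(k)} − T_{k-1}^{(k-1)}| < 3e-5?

|T_{1}^{(1)} − T_{0}^{(0)}| = 0.03342039 ≥ 3e-5
|T_{2}^{(2)} − T_{1}^{(1)}| = 0.00033679 ≥ 3e-5
|T_{3}^{(3)} − T_{2}^{(2)}| = 0.00000078 < 3e-5

k = 3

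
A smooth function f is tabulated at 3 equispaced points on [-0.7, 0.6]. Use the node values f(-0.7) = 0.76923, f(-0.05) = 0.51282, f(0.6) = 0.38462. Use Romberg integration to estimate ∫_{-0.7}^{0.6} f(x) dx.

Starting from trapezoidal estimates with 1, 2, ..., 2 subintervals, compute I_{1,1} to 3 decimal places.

0.694

I_{0,0} (trapezoid, 1 panel, h=1.3000): 0.75000
I_{1,0} (trapezoid, 2 panels, h=0.6500): 0.70833
I_{1,1} = 0.70833 + (0.70833 − 0.75000)/3 = 0.69444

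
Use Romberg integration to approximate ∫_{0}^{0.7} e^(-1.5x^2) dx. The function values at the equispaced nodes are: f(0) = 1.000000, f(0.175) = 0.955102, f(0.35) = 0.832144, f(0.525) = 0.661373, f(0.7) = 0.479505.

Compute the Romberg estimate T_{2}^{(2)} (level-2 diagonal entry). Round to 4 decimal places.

0.5605

T_{0}^{(0)} (trapezoid, 1 panel, h=0.7000): 0.517827
T_{1}^{(0)} (trapezoid, 2 panels, h=0.3500): 0.550164
T_{2}^{(0)} (trapezoid, 4 panels, h=0.1750): 0.557965
T_{1}^{(1)} = 0.550164 + (0.550164 − 0.517827)/3 = 0.560943
T_{2}^{(1)} = 0.557965 + (0.557965 − 0.550164)/3 = 0.560565
T_{2}^{(2)} = 0.560565 + (0.560565 − 0.560943)/15 = 0.560540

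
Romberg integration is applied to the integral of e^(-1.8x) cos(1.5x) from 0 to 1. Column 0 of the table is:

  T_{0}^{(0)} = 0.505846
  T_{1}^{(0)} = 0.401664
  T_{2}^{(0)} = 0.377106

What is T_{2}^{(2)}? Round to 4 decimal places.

Richardson extrapolation on the trapezoidal column (denominator 4−1=3):
T_{1}^{(1)} = (4·0.401664 − 0.505846) / 3 = 0.366937
T_{2}^{(1)} = 0.377106 + (0.377106 − 0.401664)/3 = 0.368920
T_{2}^{(2)} = (16·0.368920 − 0.366937) / 15 = 0.369052
(Column j=1 coincides with Simpson's rule on the same nodes.)

0.3691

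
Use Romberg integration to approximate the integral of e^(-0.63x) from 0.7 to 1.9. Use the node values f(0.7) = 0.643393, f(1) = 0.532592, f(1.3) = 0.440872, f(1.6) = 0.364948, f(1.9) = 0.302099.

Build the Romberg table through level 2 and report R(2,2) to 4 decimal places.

R(0,0) (trapezoid, 1 panel, h=1.2000): 0.567295
R(1,0) (trapezoid, 2 panels, h=0.6000): 0.548171
R(2,0) (trapezoid, 4 panels, h=0.3000): 0.543347
R(1,1) = 0.548171 + (0.548171 − 0.567295)/3 = 0.541796
R(2,1) = 0.543347 + (0.543347 − 0.548171)/3 = 0.541739
R(2,2) = 0.541739 + (0.541739 − 0.541796)/15 = 0.541735

0.5417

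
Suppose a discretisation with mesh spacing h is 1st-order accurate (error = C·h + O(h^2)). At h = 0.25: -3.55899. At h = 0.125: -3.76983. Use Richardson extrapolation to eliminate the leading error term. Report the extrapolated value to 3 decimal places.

The leading error scales as h; refining by a factor of 2 reduces it by 2^1 = 2.
Extrapolated value = (2·A(h/2) − A(h)) / (2 − 1)
= (2·(-3.76983) − (-3.55899)) / 1
= -3.98067 / 1 = -3.98067

-3.981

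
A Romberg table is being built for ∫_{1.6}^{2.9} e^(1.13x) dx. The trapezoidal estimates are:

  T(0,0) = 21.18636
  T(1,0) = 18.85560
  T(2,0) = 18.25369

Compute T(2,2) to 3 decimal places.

18.051

Richardson extrapolation on the trapezoidal column (denominator 4−1=3):
T(1,1) = 18.85560 + (18.85560 − 21.18636)/3 = 18.07868
T(2,1) = (4·18.25369 − 18.85560) / 3 = 18.05305
T(2,2) = 18.05305 + (18.05305 − 18.07868)/15 = 18.05134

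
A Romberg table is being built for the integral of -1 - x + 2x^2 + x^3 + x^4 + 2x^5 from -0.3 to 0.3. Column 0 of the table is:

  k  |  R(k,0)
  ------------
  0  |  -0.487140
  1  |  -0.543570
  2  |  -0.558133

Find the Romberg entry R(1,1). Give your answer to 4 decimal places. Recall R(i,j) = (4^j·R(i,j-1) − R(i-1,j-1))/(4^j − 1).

Richardson extrapolation on the trapezoidal column (denominator 4−1=3):
R(1,1) = (4·(-0.543570) − (-0.487140)) / 3 = -0.562380

-0.5624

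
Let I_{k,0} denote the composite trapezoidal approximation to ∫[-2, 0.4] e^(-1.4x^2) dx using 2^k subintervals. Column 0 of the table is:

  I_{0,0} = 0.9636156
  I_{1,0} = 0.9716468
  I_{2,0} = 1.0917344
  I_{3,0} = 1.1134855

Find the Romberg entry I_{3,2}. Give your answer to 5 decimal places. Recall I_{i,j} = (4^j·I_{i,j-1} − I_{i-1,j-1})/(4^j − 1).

1.12000

Richardson extrapolation on the trapezoidal column (denominator 4−1=3):
I_{2,1} = (4·1.0917344 − 0.9716468) / 3 = 1.1317636
I_{3,1} = 1.1134855 + (1.1134855 − 1.0917344)/3 = 1.1207359
I_{3,2} = 1.1207359 + (1.1207359 − 1.1317636)/15 = 1.1200007
(Column j=1 coincides with Simpson's rule on the same nodes.)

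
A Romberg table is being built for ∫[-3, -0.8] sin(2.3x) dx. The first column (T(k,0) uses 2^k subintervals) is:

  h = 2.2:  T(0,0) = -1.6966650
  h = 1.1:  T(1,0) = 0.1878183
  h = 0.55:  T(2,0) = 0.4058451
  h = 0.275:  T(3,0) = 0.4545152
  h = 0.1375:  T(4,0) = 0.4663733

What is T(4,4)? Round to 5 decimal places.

Richardson extrapolation on the trapezoidal column (denominator 4−1=3):
T(1,1) = 0.1878183 + (0.1878183 − (-1.6966650))/3 = 0.8159794
T(2,1) = 0.4058451 + (0.4058451 − 0.1878183)/3 = 0.4785207
T(3,1) = 0.4545152 + (0.4545152 − 0.4058451)/3 = 0.4707386
T(4,1) = (4·0.4663733 − 0.4545152) / 3 = 0.4703260
T(2,2) = (16·0.4785207 − 0.8159794) / 15 = 0.4560235
T(3,2) = 0.4707386 + (0.4707386 − 0.4785207)/15 = 0.4702198
T(4,2) = (16·0.4703260 − 0.4707386) / 15 = 0.4702985
T(3,3) = 0.4702198 + (0.4702198 − 0.4560235)/63 = 0.4704451
T(4,3) = 0.4702985 + (0.4702985 − 0.4702198)/63 = 0.4702997
T(4,4) = 0.4702997 + (0.4702997 − 0.4704451)/255 = 0.4702991

0.47030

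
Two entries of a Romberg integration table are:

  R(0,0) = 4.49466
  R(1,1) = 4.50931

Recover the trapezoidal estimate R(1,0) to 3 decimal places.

From R(1,1) = (4·R(1,0) − R(0,0))/3, solve for R(1,0):
4·R(1,0) = 3·4.50931 + 4.49466 = 18.02259
R(1,0) = 4.50565

4.506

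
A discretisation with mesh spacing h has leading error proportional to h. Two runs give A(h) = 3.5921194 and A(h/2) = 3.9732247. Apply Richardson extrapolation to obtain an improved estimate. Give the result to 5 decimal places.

Extrapolated value = (2·A(h/2) − A(h)) / (2 − 1)
= (2·3.9732247 − 3.5921194) / 1
= 4.3543300 / 1 = 4.3543300

4.35433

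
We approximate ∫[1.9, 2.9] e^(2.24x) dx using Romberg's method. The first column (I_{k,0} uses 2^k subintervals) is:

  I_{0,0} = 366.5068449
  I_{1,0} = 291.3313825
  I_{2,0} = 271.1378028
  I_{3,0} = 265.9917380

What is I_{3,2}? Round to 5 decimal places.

Richardson extrapolation on the trapezoidal column (denominator 4−1=3):
I_{2,1} = 271.1378028 + (271.1378028 − 291.3313825)/3 = 264.4066096
I_{3,1} = 265.9917380 + (265.9917380 − 271.1378028)/3 = 264.2763831
I_{3,2} = 264.2763831 + (264.2763831 − 264.4066096)/15 = 264.2677013
(Column j=1 coincides with Simpson's rule on the same nodes.)

264.26770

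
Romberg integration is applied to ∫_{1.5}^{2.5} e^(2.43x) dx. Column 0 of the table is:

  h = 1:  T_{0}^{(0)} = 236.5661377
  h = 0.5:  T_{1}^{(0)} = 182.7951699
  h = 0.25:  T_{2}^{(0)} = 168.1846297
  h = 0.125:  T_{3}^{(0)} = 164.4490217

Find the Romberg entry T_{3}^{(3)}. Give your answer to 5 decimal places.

163.19622

T_{1}^{(1)} = 182.7951699 + (182.7951699 − 236.5661377)/3 = 164.8715140
T_{2}^{(1)} = 168.1846297 + (168.1846297 − 182.7951699)/3 = 163.3144496
T_{3}^{(1)} = 164.4490217 + (164.4490217 − 168.1846297)/3 = 163.2038190
T_{2}^{(2)} = 163.3144496 + (163.3144496 − 164.8715140)/15 = 163.2106453
T_{3}^{(2)} = (16·163.2038190 − 163.3144496) / 15 = 163.1964436
T_{3}^{(3)} = (64·163.1964436 − 163.2106453) / 63 = 163.1962182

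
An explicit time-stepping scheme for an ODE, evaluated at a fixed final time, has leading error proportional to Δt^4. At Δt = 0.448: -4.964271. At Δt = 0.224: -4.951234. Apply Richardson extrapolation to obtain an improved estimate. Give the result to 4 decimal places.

-4.9504

The leading error scales as Δt^4; refining by a factor of 2 reduces it by 2^4 = 16.
Extrapolated value = (16·A(Δt/2) − A(Δt)) / (16 − 1)
= (16·(-4.951234) − (-4.964271)) / 15
= -74.255473 / 15 = -4.950365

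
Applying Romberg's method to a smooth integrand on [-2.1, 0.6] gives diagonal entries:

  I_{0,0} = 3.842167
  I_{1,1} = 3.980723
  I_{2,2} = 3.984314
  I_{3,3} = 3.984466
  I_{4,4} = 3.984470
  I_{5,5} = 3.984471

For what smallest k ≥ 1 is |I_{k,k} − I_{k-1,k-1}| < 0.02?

k = 2

|I_{1,1} − I_{0,0}| = 0.138556 ≥ 0.02
|I_{2,2} − I_{1,1}| = 0.003591 < 0.02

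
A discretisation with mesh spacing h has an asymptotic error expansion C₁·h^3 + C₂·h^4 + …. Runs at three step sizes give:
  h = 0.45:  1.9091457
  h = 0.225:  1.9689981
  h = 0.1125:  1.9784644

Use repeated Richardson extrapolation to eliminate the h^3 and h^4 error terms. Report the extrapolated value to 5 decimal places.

First eliminate the h^3 term (factor 2^3 = 8):
  B₁ = (8·1.9689981 − 1.9091457)/7 = 1.9775484
  B₂ = (8·1.9784644 − 1.9689981)/7 = 1.9798167
Then eliminate the h^4 term (factor 2^4 = 16):
  (16·1.9798167 − 1.9775484)/15 = 1.9799679

1.97997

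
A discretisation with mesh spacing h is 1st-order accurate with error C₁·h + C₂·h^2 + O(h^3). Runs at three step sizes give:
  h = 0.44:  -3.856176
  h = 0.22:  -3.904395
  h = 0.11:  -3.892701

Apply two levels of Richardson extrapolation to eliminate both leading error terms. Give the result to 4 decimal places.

-3.8571

First eliminate the h term (factor 2^1 = 2):
  B₁ = (2·(-3.904395) − (-3.856176))/1 = -3.952614
  B₂ = (2·(-3.892701) − (-3.904395))/1 = -3.881007
Then eliminate the h^2 term (factor 2^2 = 4):
  (4·(-3.881007) − (-3.952614))/3 = -3.857138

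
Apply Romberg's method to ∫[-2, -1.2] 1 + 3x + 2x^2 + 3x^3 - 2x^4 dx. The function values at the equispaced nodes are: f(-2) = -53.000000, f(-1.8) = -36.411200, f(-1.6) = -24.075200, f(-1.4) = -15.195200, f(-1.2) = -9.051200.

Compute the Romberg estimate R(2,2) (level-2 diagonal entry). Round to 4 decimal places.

-21.1081

R(0,0) (trapezoid, 1 panel, h=0.8000): -24.820480
R(1,0) (trapezoid, 2 panels, h=0.4000): -22.040320
R(2,0) (trapezoid, 4 panels, h=0.2000): -21.341440
R(1,1) = -22.040320 + (-22.040320 − (-24.820480))/3 = -21.113600
R(2,1) = -21.341440 + (-21.341440 − (-22.040320))/3 = -21.108480
R(2,2) = -21.108480 + (-21.108480 − (-21.113600))/15 = -21.108139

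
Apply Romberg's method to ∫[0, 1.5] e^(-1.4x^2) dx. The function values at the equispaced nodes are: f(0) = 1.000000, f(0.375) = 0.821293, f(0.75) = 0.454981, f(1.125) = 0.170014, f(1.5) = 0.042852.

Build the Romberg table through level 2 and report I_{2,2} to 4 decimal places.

0.7414

I_{0,0} (trapezoid, 1 panel, h=1.5000): 0.782139
I_{1,0} (trapezoid, 2 panels, h=0.7500): 0.732305
I_{2,0} (trapezoid, 4 panels, h=0.3750): 0.737893
I_{1,1} = 0.732305 + (0.732305 − 0.782139)/3 = 0.715694
I_{2,1} = 0.737893 + (0.737893 − 0.732305)/3 = 0.739756
I_{2,2} = 0.739756 + (0.739756 − 0.715694)/15 = 0.741360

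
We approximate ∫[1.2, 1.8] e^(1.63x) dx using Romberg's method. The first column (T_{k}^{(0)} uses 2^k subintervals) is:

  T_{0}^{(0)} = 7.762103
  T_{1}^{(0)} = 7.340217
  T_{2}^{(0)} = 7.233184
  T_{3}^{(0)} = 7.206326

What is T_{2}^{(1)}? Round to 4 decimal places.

T_{2}^{(1)} = 7.233184 + (7.233184 − 7.340217)/3 = 7.197506
(Column j=1 coincides with Simpson's rule on the same nodes.)

7.1975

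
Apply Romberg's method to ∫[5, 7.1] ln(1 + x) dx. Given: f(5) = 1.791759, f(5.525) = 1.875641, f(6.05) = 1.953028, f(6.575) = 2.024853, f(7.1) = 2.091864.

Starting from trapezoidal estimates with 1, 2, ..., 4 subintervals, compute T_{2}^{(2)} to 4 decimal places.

4.0935

T_{0}^{(0)} (trapezoid, 1 panel, h=2.1000): 4.077804
T_{1}^{(0)} (trapezoid, 2 panels, h=1.0500): 4.089581
T_{2}^{(0)} (trapezoid, 4 panels, h=0.5250): 4.092550
T_{1}^{(1)} = 4.089581 + (4.089581 − 4.077804)/3 = 4.093507
T_{2}^{(1)} = 4.092550 + (4.092550 − 4.089581)/3 = 4.093540
T_{2}^{(2)} = 4.093540 + (4.093540 − 4.093507)/15 = 4.093542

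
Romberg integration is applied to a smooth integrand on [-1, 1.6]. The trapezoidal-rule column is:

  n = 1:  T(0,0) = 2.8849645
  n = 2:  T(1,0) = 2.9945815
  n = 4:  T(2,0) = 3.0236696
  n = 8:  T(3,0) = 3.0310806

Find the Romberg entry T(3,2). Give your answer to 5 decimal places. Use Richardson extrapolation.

3.03356

Richardson extrapolation on the trapezoidal column (denominator 4−1=3):
T(2,1) = (4·3.0236696 − 2.9945815) / 3 = 3.0333656
T(3,1) = (4·3.0310806 − 3.0236696) / 3 = 3.0335509
T(3,2) = 3.0335509 + (3.0335509 − 3.0333656)/15 = 3.0335633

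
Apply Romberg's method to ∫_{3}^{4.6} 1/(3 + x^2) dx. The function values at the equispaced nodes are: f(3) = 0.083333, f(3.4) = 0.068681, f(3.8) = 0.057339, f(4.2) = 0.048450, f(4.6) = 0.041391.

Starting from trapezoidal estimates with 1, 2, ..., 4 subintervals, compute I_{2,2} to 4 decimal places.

I_{0,0} (trapezoid, 1 panel, h=1.6000): 0.099779
I_{1,0} (trapezoid, 2 panels, h=0.8000): 0.095761
I_{2,0} (trapezoid, 4 panels, h=0.4000): 0.094733
I_{1,1} = 0.095761 + (0.095761 − 0.099779)/3 = 0.094422
I_{2,1} = 0.094733 + (0.094733 − 0.095761)/3 = 0.094390
I_{2,2} = 0.094390 + (0.094390 − 0.094422)/15 = 0.094388

0.0944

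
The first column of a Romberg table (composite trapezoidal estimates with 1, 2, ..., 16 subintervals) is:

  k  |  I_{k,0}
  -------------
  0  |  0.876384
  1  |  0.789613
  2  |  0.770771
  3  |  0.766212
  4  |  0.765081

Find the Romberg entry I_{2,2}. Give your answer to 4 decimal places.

0.7647

Richardson extrapolation on the trapezoidal column (denominator 4−1=3):
I_{1,1} = (4·0.789613 − 0.876384) / 3 = 0.760689
I_{2,1} = 0.770771 + (0.770771 − 0.789613)/3 = 0.764490
I_{2,2} = (16·0.764490 − 0.760689) / 15 = 0.764743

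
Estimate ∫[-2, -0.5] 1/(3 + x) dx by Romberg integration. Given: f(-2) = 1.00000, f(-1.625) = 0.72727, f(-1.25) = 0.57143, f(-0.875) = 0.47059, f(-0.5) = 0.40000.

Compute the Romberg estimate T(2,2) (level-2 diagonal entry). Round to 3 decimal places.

T(0,0) (trapezoid, 1 panel, h=1.5000): 1.05000
T(1,0) (trapezoid, 2 panels, h=0.7500): 0.95357
T(2,0) (trapezoid, 4 panels, h=0.3750): 0.92598
T(1,1) = 0.95357 + (0.95357 − 1.05000)/3 = 0.92143
T(2,1) = 0.92598 + (0.92598 − 0.95357)/3 = 0.91678
T(2,2) = 0.91678 + (0.91678 − 0.92143)/15 = 0.91647

0.916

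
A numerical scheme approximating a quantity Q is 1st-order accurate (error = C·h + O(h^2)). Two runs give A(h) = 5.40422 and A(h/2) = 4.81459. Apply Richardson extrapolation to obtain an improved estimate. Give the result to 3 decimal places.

4.225

Extrapolated value = (2·A(h/2) − A(h)) / (2 − 1)
= (2·4.81459 − 5.40422) / 1
= 4.22496 / 1 = 4.22496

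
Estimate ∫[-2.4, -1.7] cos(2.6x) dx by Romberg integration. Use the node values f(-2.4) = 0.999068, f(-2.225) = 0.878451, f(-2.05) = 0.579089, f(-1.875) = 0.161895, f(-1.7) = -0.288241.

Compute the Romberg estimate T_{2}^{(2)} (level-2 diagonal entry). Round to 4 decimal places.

0.3517

T_{0}^{(0)} (trapezoid, 1 panel, h=0.7000): 0.248789
T_{1}^{(0)} (trapezoid, 2 panels, h=0.3500): 0.327076
T_{2}^{(0)} (trapezoid, 4 panels, h=0.1750): 0.345598
T_{1}^{(1)} = 0.327076 + (0.327076 − 0.248789)/3 = 0.353172
T_{2}^{(1)} = 0.345598 + (0.345598 − 0.327076)/3 = 0.351772
T_{2}^{(2)} = 0.351772 + (0.351772 − 0.353172)/15 = 0.351679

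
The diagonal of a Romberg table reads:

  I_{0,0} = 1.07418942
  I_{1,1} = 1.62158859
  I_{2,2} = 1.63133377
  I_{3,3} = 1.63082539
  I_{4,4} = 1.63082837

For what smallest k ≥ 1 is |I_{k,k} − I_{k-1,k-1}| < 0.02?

k = 2

|I_{1,1} − I_{0,0}| = 0.54739917 ≥ 0.02
|I_{2,2} − I_{1,1}| = 0.00974518 < 0.02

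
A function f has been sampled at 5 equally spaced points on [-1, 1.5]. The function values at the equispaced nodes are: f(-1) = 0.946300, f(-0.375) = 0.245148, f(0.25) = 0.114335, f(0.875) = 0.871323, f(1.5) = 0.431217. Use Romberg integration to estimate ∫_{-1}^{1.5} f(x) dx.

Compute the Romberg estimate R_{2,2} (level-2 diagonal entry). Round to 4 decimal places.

R_{0,0} (trapezoid, 1 panel, h=2.5000): 1.721896
R_{1,0} (trapezoid, 2 panels, h=1.2500): 1.003867
R_{2,0} (trapezoid, 4 panels, h=0.6250): 1.199728
R_{1,1} = 1.003867 + (1.003867 − 1.721896)/3 = 0.764524
R_{2,1} = 1.199728 + (1.199728 − 1.003867)/3 = 1.265015
R_{2,2} = 1.265015 + (1.265015 − 0.764524)/15 = 1.298381

1.2984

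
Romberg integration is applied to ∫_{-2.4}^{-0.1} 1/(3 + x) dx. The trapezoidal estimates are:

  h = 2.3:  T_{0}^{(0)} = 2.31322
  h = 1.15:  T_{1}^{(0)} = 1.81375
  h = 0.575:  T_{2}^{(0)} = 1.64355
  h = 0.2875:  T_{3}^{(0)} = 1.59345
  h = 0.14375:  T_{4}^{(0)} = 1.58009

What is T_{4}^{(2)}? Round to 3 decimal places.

T_{3}^{(1)} = 1.59345 + (1.59345 − 1.64355)/3 = 1.57675
T_{4}^{(1)} = 1.58009 + (1.58009 − 1.59345)/3 = 1.57564
T_{4}^{(2)} = 1.57564 + (1.57564 − 1.57675)/15 = 1.57557
(Column j=1 coincides with Simpson's rule on the same nodes.)

1.576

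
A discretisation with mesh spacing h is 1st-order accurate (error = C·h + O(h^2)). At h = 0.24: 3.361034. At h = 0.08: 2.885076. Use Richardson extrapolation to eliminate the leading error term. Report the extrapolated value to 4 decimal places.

Extrapolated value = (3·A(h/3) − A(h)) / (3 − 1)
= (3·2.885076 − 3.361034) / 2
= 5.294194 / 2 = 2.647097

2.6471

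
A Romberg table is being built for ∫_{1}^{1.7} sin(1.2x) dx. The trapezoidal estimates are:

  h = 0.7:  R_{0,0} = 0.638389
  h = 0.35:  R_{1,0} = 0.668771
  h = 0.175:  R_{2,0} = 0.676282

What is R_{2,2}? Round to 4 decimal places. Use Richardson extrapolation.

0.6788

Richardson extrapolation on the trapezoidal column (denominator 4−1=3):
R_{1,1} = 0.668771 + (0.668771 − 0.638389)/3 = 0.678898
R_{2,1} = (4·0.676282 − 0.668771) / 3 = 0.678786
R_{2,2} = (16·0.678786 − 0.678898) / 15 = 0.678779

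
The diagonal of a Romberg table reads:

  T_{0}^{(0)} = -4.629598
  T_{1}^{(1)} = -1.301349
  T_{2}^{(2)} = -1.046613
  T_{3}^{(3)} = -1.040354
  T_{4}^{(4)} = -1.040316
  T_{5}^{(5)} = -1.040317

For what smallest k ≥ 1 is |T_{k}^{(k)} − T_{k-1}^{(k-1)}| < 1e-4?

|T_{1}^{(1)} − T_{0}^{(0)}| = 3.328249 ≥ 1e-4
|T_{2}^{(2)} − T_{1}^{(1)}| = 0.254736 ≥ 1e-4
|T_{3}^{(3)} − T_{2}^{(2)}| = 0.006259 ≥ 1e-4
|T_{4}^{(4)} − T_{3}^{(3)}| = 0.000038 < 1e-4

k = 4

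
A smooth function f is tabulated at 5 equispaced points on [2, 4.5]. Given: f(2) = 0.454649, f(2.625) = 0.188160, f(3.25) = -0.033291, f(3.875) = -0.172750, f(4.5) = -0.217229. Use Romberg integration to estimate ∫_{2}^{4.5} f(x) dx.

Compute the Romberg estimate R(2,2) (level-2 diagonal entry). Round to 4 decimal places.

R(0,0) (trapezoid, 1 panel, h=2.5000): 0.296775
R(1,0) (trapezoid, 2 panels, h=1.2500): 0.106774
R(2,0) (trapezoid, 4 panels, h=0.6250): 0.063018
R(1,1) = 0.106774 + (0.106774 − 0.296775)/3 = 0.043440
R(2,1) = 0.063018 + (0.063018 − 0.106774)/3 = 0.048433
R(2,2) = 0.048433 + (0.048433 − 0.043440)/15 = 0.048766

0.0488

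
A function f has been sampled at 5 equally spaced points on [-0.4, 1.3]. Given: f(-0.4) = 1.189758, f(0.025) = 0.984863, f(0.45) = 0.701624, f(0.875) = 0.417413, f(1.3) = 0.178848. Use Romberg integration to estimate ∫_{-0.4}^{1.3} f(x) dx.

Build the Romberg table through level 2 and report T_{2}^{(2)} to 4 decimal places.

1.1876

T_{0}^{(0)} (trapezoid, 1 panel, h=1.7000): 1.163315
T_{1}^{(0)} (trapezoid, 2 panels, h=0.8500): 1.178038
T_{2}^{(0)} (trapezoid, 4 panels, h=0.4250): 1.184986
T_{1}^{(1)} = 1.178038 + (1.178038 − 1.163315)/3 = 1.182946
T_{2}^{(1)} = 1.184986 + (1.184986 − 1.178038)/3 = 1.187302
T_{2}^{(2)} = 1.187302 + (1.187302 − 1.182946)/15 = 1.187592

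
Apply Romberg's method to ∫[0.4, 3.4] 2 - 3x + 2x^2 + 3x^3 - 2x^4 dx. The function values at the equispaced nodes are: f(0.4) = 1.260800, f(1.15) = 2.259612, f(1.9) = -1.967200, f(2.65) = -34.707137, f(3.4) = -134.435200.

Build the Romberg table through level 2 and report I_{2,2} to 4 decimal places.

-66.4716

I_{0,0} (trapezoid, 1 panel, h=3.0000): -199.761600
I_{1,0} (trapezoid, 2 panels, h=1.5000): -102.831600
I_{2,0} (trapezoid, 4 panels, h=0.7500): -75.751444
I_{1,1} = -102.831600 + (-102.831600 − (-199.761600))/3 = -70.521600
I_{2,1} = -75.751444 + (-75.751444 − (-102.831600))/3 = -66.724725
I_{2,2} = -66.724725 + (-66.724725 − (-70.521600))/15 = -66.471600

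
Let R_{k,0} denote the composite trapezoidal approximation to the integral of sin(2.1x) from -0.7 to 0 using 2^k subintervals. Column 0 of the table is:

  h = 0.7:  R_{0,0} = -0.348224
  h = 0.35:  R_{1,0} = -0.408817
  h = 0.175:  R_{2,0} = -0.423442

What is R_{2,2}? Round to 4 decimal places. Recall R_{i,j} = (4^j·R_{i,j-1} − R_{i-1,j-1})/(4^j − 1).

-0.4283

R_{1,1} = (4·(-0.408817) − (-0.348224)) / 3 = -0.429015
R_{2,1} = (4·(-0.423442) − (-0.408817)) / 3 = -0.428317
R_{2,2} = -0.428317 + (-0.428317 − (-0.429015))/15 = -0.428270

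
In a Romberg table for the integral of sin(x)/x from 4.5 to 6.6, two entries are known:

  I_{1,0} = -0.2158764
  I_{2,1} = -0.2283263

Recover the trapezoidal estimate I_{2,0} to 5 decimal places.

-0.22521

From I_{2,1} = (4·I_{2,0} − I_{1,0})/3, solve for I_{2,0}:
4·I_{2,0} = 3·(-0.2283263) + (-0.2158764) = -0.9008553
I_{2,0} = -0.2252138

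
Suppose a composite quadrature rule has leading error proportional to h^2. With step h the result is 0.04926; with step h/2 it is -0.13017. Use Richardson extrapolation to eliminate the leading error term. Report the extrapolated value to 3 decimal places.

Extrapolated value = (4·A(h/2) − A(h)) / (4 − 1)
= (4·(-0.13017) − 0.04926) / 3
= -0.56994 / 3 = -0.18998

-0.190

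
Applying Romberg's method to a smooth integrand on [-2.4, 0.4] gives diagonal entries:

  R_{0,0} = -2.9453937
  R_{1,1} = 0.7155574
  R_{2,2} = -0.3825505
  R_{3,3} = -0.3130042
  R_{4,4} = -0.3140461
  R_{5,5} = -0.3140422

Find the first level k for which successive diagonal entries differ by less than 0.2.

|R_{1,1} − R_{0,0}| = 3.6609511 ≥ 0.2
|R_{2,2} − R_{1,1}| = 1.0981079 ≥ 0.2
|R_{3,3} − R_{2,2}| = 0.0695463 < 0.2

k = 3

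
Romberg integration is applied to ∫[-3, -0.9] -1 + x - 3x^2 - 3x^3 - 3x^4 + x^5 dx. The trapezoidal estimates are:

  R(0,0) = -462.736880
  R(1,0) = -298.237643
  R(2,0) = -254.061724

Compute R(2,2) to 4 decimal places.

-239.0652

R(1,1) = (4·(-298.237643) − (-462.736880)) / 3 = -243.404564
R(2,1) = -254.061724 + (-254.061724 − (-298.237643))/3 = -239.336418
R(2,2) = (16·(-239.336418) − (-243.404564)) / 15 = -239.065208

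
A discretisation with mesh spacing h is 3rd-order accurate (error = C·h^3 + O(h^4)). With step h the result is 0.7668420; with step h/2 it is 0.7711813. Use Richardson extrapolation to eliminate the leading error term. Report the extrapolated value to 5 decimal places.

0.77180

Extrapolated value = (8·A(h/2) − A(h)) / (8 − 1)
= (8·0.7711813 − 0.7668420) / 7
= 5.4026084 / 7 = 0.7718012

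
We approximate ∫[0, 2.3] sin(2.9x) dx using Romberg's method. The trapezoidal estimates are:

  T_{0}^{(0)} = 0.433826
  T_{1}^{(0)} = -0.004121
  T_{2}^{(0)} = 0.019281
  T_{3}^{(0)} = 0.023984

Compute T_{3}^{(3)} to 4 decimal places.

0.0252

Richardson extrapolation on the trapezoidal column (denominator 4−1=3):
T_{1}^{(1)} = -0.004121 + (-0.004121 − 0.433826)/3 = -0.150103
T_{2}^{(1)} = (4·0.019281 − (-0.004121)) / 3 = 0.027082
T_{3}^{(1)} = (4·0.023984 − 0.019281) / 3 = 0.025552
T_{2}^{(2)} = 0.027082 + (0.027082 − (-0.150103))/15 = 0.038894
T_{3}^{(2)} = (16·0.025552 − 0.027082) / 15 = 0.025450
T_{3}^{(3)} = 0.025450 + (0.025450 − 0.038894)/63 = 0.025237
(Column j=1 coincides with Simpson's rule on the same nodes.)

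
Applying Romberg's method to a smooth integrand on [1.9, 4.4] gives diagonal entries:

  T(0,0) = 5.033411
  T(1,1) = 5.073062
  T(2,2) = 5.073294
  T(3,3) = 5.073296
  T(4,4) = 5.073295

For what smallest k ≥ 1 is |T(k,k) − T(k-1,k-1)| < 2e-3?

|T(1,1) − T(0,0)| = 0.039651 ≥ 2e-3
|T(2,2) − T(1,1)| = 0.000232 < 2e-3

k = 2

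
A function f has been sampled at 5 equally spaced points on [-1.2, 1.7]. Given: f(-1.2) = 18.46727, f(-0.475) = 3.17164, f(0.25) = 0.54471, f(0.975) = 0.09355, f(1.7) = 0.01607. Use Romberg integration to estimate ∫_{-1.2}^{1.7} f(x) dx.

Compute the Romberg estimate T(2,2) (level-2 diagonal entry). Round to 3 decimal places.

T(0,0) (trapezoid, 1 panel, h=2.9000): 26.80084
T(1,0) (trapezoid, 2 panels, h=1.4500): 14.19025
T(2,0) (trapezoid, 4 panels, h=0.7250): 9.46239
T(1,1) = 14.19025 + (14.19025 − 26.80084)/3 = 9.98672
T(2,1) = 9.46239 + (9.46239 − 14.19025)/3 = 7.88644
T(2,2) = 7.88644 + (7.88644 − 9.98672)/15 = 7.74642

7.746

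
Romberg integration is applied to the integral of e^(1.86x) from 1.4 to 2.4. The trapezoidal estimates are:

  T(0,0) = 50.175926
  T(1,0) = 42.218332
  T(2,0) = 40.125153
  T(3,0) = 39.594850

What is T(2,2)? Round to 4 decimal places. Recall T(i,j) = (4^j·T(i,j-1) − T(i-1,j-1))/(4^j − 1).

Richardson extrapolation on the trapezoidal column (denominator 4−1=3):
T(1,1) = (4·42.218332 − 50.175926) / 3 = 39.565801
T(2,1) = (4·40.125153 − 42.218332) / 3 = 39.427427
T(2,2) = (16·39.427427 − 39.565801) / 15 = 39.418202

39.4182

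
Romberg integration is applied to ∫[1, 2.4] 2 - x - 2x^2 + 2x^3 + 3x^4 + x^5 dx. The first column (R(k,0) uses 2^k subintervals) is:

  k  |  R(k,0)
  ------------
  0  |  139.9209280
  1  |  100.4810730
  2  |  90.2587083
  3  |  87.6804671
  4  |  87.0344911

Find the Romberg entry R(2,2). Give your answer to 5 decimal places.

Richardson extrapolation on the trapezoidal column (denominator 4−1=3):
R(1,1) = (4·100.4810730 − 139.9209280) / 3 = 87.3344547
R(2,1) = 90.2587083 + (90.2587083 − 100.4810730)/3 = 86.8512534
R(2,2) = 86.8512534 + (86.8512534 − 87.3344547)/15 = 86.8190400

86.81904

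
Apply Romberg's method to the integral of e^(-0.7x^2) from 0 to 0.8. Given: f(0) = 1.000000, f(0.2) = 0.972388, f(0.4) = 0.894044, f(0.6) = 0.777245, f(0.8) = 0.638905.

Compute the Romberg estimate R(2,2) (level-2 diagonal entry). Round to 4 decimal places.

0.6950

R(0,0) (trapezoid, 1 panel, h=0.8000): 0.655562
R(1,0) (trapezoid, 2 panels, h=0.4000): 0.685399
R(2,0) (trapezoid, 4 panels, h=0.2000): 0.692626
R(1,1) = 0.685399 + (0.685399 − 0.655562)/3 = 0.695345
R(2,1) = 0.692626 + (0.692626 − 0.685399)/3 = 0.695035
R(2,2) = 0.695035 + (0.695035 − 0.695345)/15 = 0.695014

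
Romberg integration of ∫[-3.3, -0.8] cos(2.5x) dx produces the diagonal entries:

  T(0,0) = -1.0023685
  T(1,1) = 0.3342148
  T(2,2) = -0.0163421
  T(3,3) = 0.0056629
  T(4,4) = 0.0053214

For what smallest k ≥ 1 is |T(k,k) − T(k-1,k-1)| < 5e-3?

k = 4

|T(1,1) − T(0,0)| = 1.3365833 ≥ 5e-3
|T(2,2) − T(1,1)| = 0.3505569 ≥ 5e-3
|T(3,3) − T(2,2)| = 0.0220050 ≥ 5e-3
|T(4,4) − T(3,3)| = 0.0003415 < 5e-3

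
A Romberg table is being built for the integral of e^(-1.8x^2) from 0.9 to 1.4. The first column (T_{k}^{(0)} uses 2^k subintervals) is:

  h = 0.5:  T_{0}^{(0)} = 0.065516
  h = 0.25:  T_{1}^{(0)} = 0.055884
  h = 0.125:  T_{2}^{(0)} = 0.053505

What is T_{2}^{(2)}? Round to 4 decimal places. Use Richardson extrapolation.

Richardson extrapolation on the trapezoidal column (denominator 4−1=3):
T_{1}^{(1)} = 0.055884 + (0.055884 − 0.065516)/3 = 0.052673
T_{2}^{(1)} = 0.053505 + (0.053505 − 0.055884)/3 = 0.052712
T_{2}^{(2)} = (16·0.052712 − 0.052673) / 15 = 0.052715
(Column j=1 coincides with Simpson's rule on the same nodes.)

0.0527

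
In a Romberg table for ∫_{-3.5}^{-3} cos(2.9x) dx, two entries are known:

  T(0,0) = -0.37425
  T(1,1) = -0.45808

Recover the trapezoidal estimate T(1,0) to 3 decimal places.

-0.437

From T(1,1) = (4·T(1,0) − T(0,0))/3, solve for T(1,0):
4·T(1,0) = 3·(-0.45808) + (-0.37425) = -1.74849
T(1,0) = -0.43712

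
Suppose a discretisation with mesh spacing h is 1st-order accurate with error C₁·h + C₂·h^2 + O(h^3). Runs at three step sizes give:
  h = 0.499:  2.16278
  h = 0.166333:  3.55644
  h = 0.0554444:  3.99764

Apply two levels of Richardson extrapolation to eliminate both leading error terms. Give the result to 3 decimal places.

First eliminate the h term (factor 3^1 = 3):
  B₁ = (3·3.55644 − 2.16278)/2 = 4.25327
  B₂ = (3·3.99764 − 3.55644)/2 = 4.21824
Then eliminate the h^2 term (factor 3^2 = 9):
  (9·4.21824 − 4.25327)/8 = 4.21386

4.214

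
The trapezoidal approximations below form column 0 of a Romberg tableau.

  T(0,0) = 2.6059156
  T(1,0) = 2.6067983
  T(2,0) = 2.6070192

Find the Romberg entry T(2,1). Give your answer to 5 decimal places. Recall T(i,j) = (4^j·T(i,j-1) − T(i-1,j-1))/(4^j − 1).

T(2,1) = 2.6070192 + (2.6070192 − 2.6067983)/3 = 2.6070928

2.60709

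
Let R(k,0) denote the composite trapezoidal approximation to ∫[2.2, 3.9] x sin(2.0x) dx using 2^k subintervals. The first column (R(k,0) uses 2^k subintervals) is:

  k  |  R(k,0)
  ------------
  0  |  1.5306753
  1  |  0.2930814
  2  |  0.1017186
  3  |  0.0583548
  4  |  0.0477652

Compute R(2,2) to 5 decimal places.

0.04842

R(1,1) = (4·0.2930814 − 1.5306753) / 3 = -0.1194499
R(2,1) = 0.1017186 + (0.1017186 − 0.2930814)/3 = 0.0379310
R(2,2) = 0.0379310 + (0.0379310 − (-0.1194499))/15 = 0.0484231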